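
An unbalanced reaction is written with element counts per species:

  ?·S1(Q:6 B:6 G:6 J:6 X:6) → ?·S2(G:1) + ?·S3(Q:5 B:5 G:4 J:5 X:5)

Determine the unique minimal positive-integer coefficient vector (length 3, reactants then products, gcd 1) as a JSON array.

Q: 5·6 = 30 | 6·0+6·5 = 30
B: 5·6 = 30 | 6·0+6·5 = 30
G: 5·6 = 30 | 6·1+6·4 = 30
J: 5·6 = 30 | 6·0+6·5 = 30
X: 5·6 = 30 | 6·0+6·5 = 30
gcd(5,6,6) = 1

Coefficients: [5, 6, 6]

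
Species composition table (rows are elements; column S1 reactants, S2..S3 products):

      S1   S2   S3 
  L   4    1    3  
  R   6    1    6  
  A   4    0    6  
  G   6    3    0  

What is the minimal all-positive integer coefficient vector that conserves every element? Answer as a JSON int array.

Coefficients: [3, 6, 2]

L: 3·4 = 12 | 6·1+2·3 = 12
R: 3·6 = 18 | 6·1+2·6 = 18
A: 3·4 = 12 | 6·0+2·6 = 12
G: 3·6 = 18 | 6·3+2·0 = 18
gcd(3,6,2) = 1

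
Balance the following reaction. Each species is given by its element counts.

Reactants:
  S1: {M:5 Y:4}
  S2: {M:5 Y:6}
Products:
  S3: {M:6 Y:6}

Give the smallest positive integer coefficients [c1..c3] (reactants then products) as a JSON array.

M: 3·5+3·5 = 30 | 5·6 = 30
Y: 3·4+3·6 = 30 | 5·6 = 30
gcd(3,3,5) = 1

Coefficients: [3, 3, 5]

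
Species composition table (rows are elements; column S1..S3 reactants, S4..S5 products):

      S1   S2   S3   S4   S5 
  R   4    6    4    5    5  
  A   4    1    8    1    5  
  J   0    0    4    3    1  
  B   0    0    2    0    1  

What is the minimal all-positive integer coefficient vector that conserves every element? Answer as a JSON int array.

Coefficients: [1, 4, 3, 2, 6]

R: 1·4+4·6+3·4 = 40 | 2·5+6·5 = 40
A: 1·4+4·1+3·8 = 32 | 2·1+6·5 = 32
J: 1·0+4·0+3·4 = 12 | 2·3+6·1 = 12
B: 1·0+4·0+3·2 = 6 | 2·0+6·1 = 6
gcd(1,4,3,2,6) = 1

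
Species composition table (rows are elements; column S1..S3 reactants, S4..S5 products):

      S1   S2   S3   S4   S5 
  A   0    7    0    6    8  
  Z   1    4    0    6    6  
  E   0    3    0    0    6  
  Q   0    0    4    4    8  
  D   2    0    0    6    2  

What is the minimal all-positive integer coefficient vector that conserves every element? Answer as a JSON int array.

Coefficients: [4, 2, 3, 1, 1]

A: 4·0+2·7+3·0 = 14 | 1·6+1·8 = 14
Z: 4·1+2·4+3·0 = 12 | 1·6+1·6 = 12
E: 4·0+2·3+3·0 = 6 | 1·0+1·6 = 6
Q: 4·0+2·0+3·4 = 12 | 1·4+1·8 = 12
D: 4·2+2·0+3·0 = 8 | 1·6+1·2 = 8
gcd(4,2,3,1,1) = 1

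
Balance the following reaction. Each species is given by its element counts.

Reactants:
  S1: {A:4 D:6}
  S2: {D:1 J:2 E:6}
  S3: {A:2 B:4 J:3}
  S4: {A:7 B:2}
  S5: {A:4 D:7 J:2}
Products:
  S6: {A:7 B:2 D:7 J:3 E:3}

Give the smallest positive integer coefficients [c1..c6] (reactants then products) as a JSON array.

A: 3·4+3·0+2·2+2·7+3·4 = 42 | 6·7 = 42
B: 3·0+3·0+2·4+2·2+3·0 = 12 | 6·2 = 12
D: 3·6+3·1+2·0+2·0+3·7 = 42 | 6·7 = 42
J: 3·0+3·2+2·3+2·0+3·2 = 18 | 6·3 = 18
E: 3·0+3·6+2·0+2·0+3·0 = 18 | 6·3 = 18
gcd(3,3,2,2,3,6) = 1

Coefficients: [3, 3, 2, 2, 3, 6]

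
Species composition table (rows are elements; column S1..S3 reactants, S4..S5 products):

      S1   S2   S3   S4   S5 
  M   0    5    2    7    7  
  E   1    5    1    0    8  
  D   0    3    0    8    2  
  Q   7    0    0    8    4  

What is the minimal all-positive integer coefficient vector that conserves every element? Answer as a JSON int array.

M: 4·0+6·5+6·2 = 42 | 1·7+5·7 = 42
E: 4·1+6·5+6·1 = 40 | 1·0+5·8 = 40
D: 4·0+6·3+6·0 = 18 | 1·8+5·2 = 18
Q: 4·7+6·0+6·0 = 28 | 1·8+5·4 = 28
gcd(4,6,6,1,5) = 1

Coefficients: [4, 6, 6, 1, 5]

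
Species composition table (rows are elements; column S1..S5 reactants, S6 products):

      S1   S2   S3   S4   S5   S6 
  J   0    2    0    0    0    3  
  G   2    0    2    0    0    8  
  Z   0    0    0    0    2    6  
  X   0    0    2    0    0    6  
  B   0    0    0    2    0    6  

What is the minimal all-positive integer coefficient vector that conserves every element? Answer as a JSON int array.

J: 2·0+3·2+6·0+6·0+6·0 = 6 | 2·3 = 6
G: 2·2+3·0+6·2+6·0+6·0 = 16 | 2·8 = 16
Z: 2·0+3·0+6·0+6·0+6·2 = 12 | 2·6 = 12
X: 2·0+3·0+6·2+6·0+6·0 = 12 | 2·6 = 12
B: 2·0+3·0+6·0+6·2+6·0 = 12 | 2·6 = 12
gcd(2,3,6,6,6,2) = 1

Coefficients: [2, 3, 6, 6, 6, 2]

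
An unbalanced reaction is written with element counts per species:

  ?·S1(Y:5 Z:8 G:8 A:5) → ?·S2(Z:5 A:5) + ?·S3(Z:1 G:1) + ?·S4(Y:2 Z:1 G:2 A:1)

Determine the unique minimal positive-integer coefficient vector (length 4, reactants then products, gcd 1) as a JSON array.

Y: 2·5 = 10 | 1·0+6·0+5·2 = 10
Z: 2·8 = 16 | 1·5+6·1+5·1 = 16
G: 2·8 = 16 | 1·0+6·1+5·2 = 16
A: 2·5 = 10 | 1·5+6·0+5·1 = 10
gcd(2,1,6,5) = 1

Coefficients: [2, 1, 6, 5]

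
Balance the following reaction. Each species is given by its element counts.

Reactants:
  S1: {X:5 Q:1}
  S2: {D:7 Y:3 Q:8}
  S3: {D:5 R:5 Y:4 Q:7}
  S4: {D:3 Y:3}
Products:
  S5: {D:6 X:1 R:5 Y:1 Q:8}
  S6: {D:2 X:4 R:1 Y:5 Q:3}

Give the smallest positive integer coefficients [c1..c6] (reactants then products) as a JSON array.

Coefficients: [5, 1, 6, 1, 5, 5]

D: 5·0+1·7+6·5+1·3 = 40 | 5·6+5·2 = 40
X: 5·5+1·0+6·0+1·0 = 25 | 5·1+5·4 = 25
R: 5·0+1·0+6·5+1·0 = 30 | 5·5+5·1 = 30
Y: 5·0+1·3+6·4+1·3 = 30 | 5·1+5·5 = 30
Q: 5·1+1·8+6·7+1·0 = 55 | 5·8+5·3 = 55
gcd(5,1,6,1,5,5) = 1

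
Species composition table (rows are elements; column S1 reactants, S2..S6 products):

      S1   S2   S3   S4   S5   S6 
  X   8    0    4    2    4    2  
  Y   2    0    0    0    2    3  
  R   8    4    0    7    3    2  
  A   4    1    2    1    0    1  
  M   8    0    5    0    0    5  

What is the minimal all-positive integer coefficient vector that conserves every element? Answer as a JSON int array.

X: 5·8 = 40 | 4·0+6·4+2·2+2·4+2·2 = 40
Y: 5·2 = 10 | 4·0+6·0+2·0+2·2+2·3 = 10
R: 5·8 = 40 | 4·4+6·0+2·7+2·3+2·2 = 40
A: 5·4 = 20 | 4·1+6·2+2·1+2·0+2·1 = 20
M: 5·8 = 40 | 4·0+6·5+2·0+2·0+2·5 = 40
gcd(5,4,6,2,2,2) = 1

Coefficients: [5, 4, 6, 2, 2, 2]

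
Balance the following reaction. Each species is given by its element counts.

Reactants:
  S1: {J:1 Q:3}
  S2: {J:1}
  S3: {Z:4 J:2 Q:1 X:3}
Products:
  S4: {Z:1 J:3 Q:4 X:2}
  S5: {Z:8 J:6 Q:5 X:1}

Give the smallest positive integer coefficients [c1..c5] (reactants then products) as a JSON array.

Z: 6·0+6·0+3·4 = 12 | 4·1+1·8 = 12
J: 6·1+6·1+3·2 = 18 | 4·3+1·6 = 18
Q: 6·3+6·0+3·1 = 21 | 4·4+1·5 = 21
X: 6·0+6·0+3·3 = 9 | 4·2+1·1 = 9
gcd(6,6,3,4,1) = 1

Coefficients: [6, 6, 3, 4, 1]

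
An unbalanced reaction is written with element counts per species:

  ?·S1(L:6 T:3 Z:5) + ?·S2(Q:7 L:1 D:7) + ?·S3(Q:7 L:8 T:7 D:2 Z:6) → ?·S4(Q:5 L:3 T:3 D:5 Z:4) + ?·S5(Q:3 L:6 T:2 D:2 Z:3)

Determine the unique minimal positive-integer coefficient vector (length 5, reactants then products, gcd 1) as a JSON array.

Coefficients: [5, 4, 1, 4, 5]

Q: 5·0+4·7+1·7 = 35 | 4·5+5·3 = 35
L: 5·6+4·1+1·8 = 42 | 4·3+5·6 = 42
T: 5·3+4·0+1·7 = 22 | 4·3+5·2 = 22
D: 5·0+4·7+1·2 = 30 | 4·5+5·2 = 30
Z: 5·5+4·0+1·6 = 31 | 4·4+5·3 = 31
gcd(5,4,1,4,5) = 1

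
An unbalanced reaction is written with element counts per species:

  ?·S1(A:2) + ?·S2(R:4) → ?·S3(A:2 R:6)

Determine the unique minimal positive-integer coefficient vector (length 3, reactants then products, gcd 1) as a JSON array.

A: 2·2+3·0 = 4 | 2·2 = 4
R: 2·0+3·4 = 12 | 2·6 = 12
gcd(2,3,2) = 1

Coefficients: [2, 3, 2]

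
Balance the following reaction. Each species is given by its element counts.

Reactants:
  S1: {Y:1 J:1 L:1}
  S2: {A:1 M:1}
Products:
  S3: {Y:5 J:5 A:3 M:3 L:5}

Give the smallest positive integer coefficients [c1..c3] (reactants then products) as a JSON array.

Y: 5·1+3·0 = 5 | 1·5 = 5
J: 5·1+3·0 = 5 | 1·5 = 5
A: 5·0+3·1 = 3 | 1·3 = 3
M: 5·0+3·1 = 3 | 1·3 = 3
L: 5·1+3·0 = 5 | 1·5 = 5
gcd(5,3,1) = 1

Coefficients: [5, 3, 1]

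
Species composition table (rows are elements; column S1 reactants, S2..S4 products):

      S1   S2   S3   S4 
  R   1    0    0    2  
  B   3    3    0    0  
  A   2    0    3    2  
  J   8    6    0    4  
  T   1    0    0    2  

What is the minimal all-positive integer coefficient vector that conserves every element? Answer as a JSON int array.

R: 6·1 = 6 | 6·0+2·0+3·2 = 6
B: 6·3 = 18 | 6·3+2·0+3·0 = 18
A: 6·2 = 12 | 6·0+2·3+3·2 = 12
J: 6·8 = 48 | 6·6+2·0+3·4 = 48
T: 6·1 = 6 | 6·0+2·0+3·2 = 6
gcd(6,6,2,3) = 1

Coefficients: [6, 6, 2, 3]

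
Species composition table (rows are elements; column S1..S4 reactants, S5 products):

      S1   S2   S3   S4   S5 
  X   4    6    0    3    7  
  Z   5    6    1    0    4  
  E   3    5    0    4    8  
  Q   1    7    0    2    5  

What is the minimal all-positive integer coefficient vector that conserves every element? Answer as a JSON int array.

X: 1·4+1·6+5·0+6·3 = 28 | 4·7 = 28
Z: 1·5+1·6+5·1+6·0 = 16 | 4·4 = 16
E: 1·3+1·5+5·0+6·4 = 32 | 4·8 = 32
Q: 1·1+1·7+5·0+6·2 = 20 | 4·5 = 20
gcd(1,1,5,6,4) = 1

Coefficients: [1, 1, 5, 6, 4]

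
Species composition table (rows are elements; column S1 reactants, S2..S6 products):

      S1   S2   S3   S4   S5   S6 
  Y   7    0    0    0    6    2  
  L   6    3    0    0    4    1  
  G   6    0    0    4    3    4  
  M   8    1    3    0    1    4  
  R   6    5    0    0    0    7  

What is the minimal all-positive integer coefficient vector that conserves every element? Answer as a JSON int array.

Coefficients: [4, 2, 6, 1, 4, 2]

Y: 4·7 = 28 | 2·0+6·0+1·0+4·6+2·2 = 28
L: 4·6 = 24 | 2·3+6·0+1·0+4·4+2·1 = 24
G: 4·6 = 24 | 2·0+6·0+1·4+4·3+2·4 = 24
M: 4·8 = 32 | 2·1+6·3+1·0+4·1+2·4 = 32
R: 4·6 = 24 | 2·5+6·0+1·0+4·0+2·7 = 24
gcd(4,2,6,1,4,2) = 1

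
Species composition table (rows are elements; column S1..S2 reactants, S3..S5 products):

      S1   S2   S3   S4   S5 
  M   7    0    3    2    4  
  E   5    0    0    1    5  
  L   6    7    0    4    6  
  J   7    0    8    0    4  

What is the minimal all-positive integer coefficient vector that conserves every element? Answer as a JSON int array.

M: 4·7+2·0 = 28 | 2·3+5·2+3·4 = 28
E: 4·5+2·0 = 20 | 2·0+5·1+3·5 = 20
L: 4·6+2·7 = 38 | 2·0+5·4+3·6 = 38
J: 4·7+2·0 = 28 | 2·8+5·0+3·4 = 28
gcd(4,2,2,5,3) = 1

Coefficients: [4, 2, 2, 5, 3]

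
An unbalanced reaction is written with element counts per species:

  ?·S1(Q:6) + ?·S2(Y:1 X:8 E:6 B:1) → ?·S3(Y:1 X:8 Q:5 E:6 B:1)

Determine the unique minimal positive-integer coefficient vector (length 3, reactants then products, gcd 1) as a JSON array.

Coefficients: [5, 6, 6]

Y: 5·0+6·1 = 6 | 6·1 = 6
X: 5·0+6·8 = 48 | 6·8 = 48
Q: 5·6+6·0 = 30 | 6·5 = 30
E: 5·0+6·6 = 36 | 6·6 = 36
B: 5·0+6·1 = 6 | 6·1 = 6
gcd(5,6,6) = 1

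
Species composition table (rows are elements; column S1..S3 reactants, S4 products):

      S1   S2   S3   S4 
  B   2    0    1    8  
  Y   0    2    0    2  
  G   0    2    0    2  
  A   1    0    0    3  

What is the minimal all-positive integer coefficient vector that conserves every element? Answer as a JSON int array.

Coefficients: [3, 1, 2, 1]

B: 3·2+1·0+2·1 = 8 | 1·8 = 8
Y: 3·0+1·2+2·0 = 2 | 1·2 = 2
G: 3·0+1·2+2·0 = 2 | 1·2 = 2
A: 3·1+1·0+2·0 = 3 | 1·3 = 3
gcd(3,1,2,1) = 1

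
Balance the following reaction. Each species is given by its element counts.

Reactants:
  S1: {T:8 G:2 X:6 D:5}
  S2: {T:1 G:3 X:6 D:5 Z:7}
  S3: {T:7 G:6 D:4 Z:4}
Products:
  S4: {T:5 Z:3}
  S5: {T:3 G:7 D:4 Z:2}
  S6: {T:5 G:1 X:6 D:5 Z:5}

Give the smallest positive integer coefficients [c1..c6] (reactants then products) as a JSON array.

T: 1·8+2·1+5·7 = 45 | 3·5+5·3+3·5 = 45
G: 1·2+2·3+5·6 = 38 | 3·0+5·7+3·1 = 38
X: 1·6+2·6+5·0 = 18 | 3·0+5·0+3·6 = 18
D: 1·5+2·5+5·4 = 35 | 3·0+5·4+3·5 = 35
Z: 1·0+2·7+5·4 = 34 | 3·3+5·2+3·5 = 34
gcd(1,2,5,3,5,3) = 1

Coefficients: [1, 2, 5, 3, 5, 3]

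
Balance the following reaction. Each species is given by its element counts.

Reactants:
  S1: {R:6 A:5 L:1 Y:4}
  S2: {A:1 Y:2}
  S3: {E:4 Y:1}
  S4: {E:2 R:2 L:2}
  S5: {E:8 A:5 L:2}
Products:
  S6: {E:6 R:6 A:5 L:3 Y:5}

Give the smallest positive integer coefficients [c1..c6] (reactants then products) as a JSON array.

Coefficients: [4, 5, 4, 6, 1, 6]

E: 4·0+5·0+4·4+6·2+1·8 = 36 | 6·6 = 36
R: 4·6+5·0+4·0+6·2+1·0 = 36 | 6·6 = 36
A: 4·5+5·1+4·0+6·0+1·5 = 30 | 6·5 = 30
L: 4·1+5·0+4·0+6·2+1·2 = 18 | 6·3 = 18
Y: 4·4+5·2+4·1+6·0+1·0 = 30 | 6·5 = 30
gcd(4,5,4,6,1,6) = 1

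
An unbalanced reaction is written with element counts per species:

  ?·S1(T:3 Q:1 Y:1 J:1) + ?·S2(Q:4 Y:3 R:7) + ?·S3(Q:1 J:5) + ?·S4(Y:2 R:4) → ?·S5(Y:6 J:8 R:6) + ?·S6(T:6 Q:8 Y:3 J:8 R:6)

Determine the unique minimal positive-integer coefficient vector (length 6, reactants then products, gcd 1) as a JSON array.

T: 4·3+2·0+4·0+1·0 = 12 | 1·0+2·6 = 12
Q: 4·1+2·4+4·1+1·0 = 16 | 1·0+2·8 = 16
Y: 4·1+2·3+4·0+1·2 = 12 | 1·6+2·3 = 12
J: 4·1+2·0+4·5+1·0 = 24 | 1·8+2·8 = 24
R: 4·0+2·7+4·0+1·4 = 18 | 1·6+2·6 = 18
gcd(4,2,4,1,1,2) = 1

Coefficients: [4, 2, 4, 1, 1, 2]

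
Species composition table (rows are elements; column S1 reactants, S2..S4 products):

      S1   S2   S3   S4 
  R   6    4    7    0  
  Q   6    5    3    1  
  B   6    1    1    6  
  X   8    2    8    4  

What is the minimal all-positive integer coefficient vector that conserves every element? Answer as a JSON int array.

R: 5·6 = 30 | 4·4+2·7+4·0 = 30
Q: 5·6 = 30 | 4·5+2·3+4·1 = 30
B: 5·6 = 30 | 4·1+2·1+4·6 = 30
X: 5·8 = 40 | 4·2+2·8+4·4 = 40
gcd(5,4,2,4) = 1

Coefficients: [5, 4, 2, 4]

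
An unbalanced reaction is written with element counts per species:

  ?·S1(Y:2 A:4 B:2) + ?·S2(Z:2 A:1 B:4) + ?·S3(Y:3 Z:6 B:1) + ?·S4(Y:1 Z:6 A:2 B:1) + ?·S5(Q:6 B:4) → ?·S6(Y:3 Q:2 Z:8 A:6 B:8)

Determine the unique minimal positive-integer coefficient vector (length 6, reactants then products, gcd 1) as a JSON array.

Y: 5·2+6·0+1·3+5·1+2·0 = 18 | 6·3 = 18
Q: 5·0+6·0+1·0+5·0+2·6 = 12 | 6·2 = 12
Z: 5·0+6·2+1·6+5·6+2·0 = 48 | 6·8 = 48
A: 5·4+6·1+1·0+5·2+2·0 = 36 | 6·6 = 36
B: 5·2+6·4+1·1+5·1+2·4 = 48 | 6·8 = 48
gcd(5,6,1,5,2,6) = 1

Coefficients: [5, 6, 1, 5, 2, 6]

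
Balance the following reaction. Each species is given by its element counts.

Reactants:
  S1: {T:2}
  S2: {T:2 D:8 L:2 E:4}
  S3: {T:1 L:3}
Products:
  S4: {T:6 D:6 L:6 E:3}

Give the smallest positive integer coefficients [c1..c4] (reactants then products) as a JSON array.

Coefficients: [6, 3, 6, 4]

T: 6·2+3·2+6·1 = 24 | 4·6 = 24
D: 6·0+3·8+6·0 = 24 | 4·6 = 24
L: 6·0+3·2+6·3 = 24 | 4·6 = 24
E: 6·0+3·4+6·0 = 12 | 4·3 = 12
gcd(6,3,6,4) = 1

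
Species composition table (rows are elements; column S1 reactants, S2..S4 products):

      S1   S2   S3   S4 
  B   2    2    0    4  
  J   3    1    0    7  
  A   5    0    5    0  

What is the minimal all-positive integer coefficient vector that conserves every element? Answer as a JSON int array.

Coefficients: [5, 1, 5, 2]

B: 5·2 = 10 | 1·2+5·0+2·4 = 10
J: 5·3 = 15 | 1·1+5·0+2·7 = 15
A: 5·5 = 25 | 1·0+5·5+2·0 = 25
gcd(5,1,5,2) = 1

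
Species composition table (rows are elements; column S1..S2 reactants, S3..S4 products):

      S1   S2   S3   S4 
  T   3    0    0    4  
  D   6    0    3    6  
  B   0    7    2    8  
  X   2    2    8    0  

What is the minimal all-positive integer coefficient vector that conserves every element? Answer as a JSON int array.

T: 4·3+4·0 = 12 | 2·0+3·4 = 12
D: 4·6+4·0 = 24 | 2·3+3·6 = 24
B: 4·0+4·7 = 28 | 2·2+3·8 = 28
X: 4·2+4·2 = 16 | 2·8+3·0 = 16
gcd(4,4,2,3) = 1

Coefficients: [4, 4, 2, 3]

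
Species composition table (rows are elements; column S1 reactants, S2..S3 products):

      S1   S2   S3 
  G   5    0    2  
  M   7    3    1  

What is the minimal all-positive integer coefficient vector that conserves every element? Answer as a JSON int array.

Coefficients: [2, 3, 5]

G: 2·5 = 10 | 3·0+5·2 = 10
M: 2·7 = 14 | 3·3+5·1 = 14
gcd(2,3,5) = 1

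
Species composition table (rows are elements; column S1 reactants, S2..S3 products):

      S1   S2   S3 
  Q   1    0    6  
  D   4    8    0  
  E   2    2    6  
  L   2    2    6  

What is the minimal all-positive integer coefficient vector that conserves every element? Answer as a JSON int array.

Coefficients: [6, 3, 1]

Q: 6·1 = 6 | 3·0+1·6 = 6
D: 6·4 = 24 | 3·8+1·0 = 24
E: 6·2 = 12 | 3·2+1·6 = 12
L: 6·2 = 12 | 3·2+1·6 = 12
gcd(6,3,1) = 1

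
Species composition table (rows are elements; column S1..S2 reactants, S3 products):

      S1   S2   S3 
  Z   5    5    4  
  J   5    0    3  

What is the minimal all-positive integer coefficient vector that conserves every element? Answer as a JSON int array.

Z: 3·5+1·5 = 20 | 5·4 = 20
J: 3·5+1·0 = 15 | 5·3 = 15
gcd(3,1,5) = 1

Coefficients: [3, 1, 5]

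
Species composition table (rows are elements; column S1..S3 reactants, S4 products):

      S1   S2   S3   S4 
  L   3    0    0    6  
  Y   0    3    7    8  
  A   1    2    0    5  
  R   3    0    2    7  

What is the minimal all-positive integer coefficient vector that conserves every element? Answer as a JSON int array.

L: 4·3+3·0+1·0 = 12 | 2·6 = 12
Y: 4·0+3·3+1·7 = 16 | 2·8 = 16
A: 4·1+3·2+1·0 = 10 | 2·5 = 10
R: 4·3+3·0+1·2 = 14 | 2·7 = 14
gcd(4,3,1,2) = 1

Coefficients: [4, 3, 1, 2]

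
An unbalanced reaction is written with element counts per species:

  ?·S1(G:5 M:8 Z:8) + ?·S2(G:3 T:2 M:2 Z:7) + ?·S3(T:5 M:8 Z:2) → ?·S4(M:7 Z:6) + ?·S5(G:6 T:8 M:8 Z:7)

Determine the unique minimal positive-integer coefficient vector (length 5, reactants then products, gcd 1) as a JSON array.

Coefficients: [3, 5, 6, 6, 5]

G: 3·5+5·3+6·0 = 30 | 6·0+5·6 = 30
T: 3·0+5·2+6·5 = 40 | 6·0+5·8 = 40
M: 3·8+5·2+6·8 = 82 | 6·7+5·8 = 82
Z: 3·8+5·7+6·2 = 71 | 6·6+5·7 = 71
gcd(3,5,6,6,5) = 1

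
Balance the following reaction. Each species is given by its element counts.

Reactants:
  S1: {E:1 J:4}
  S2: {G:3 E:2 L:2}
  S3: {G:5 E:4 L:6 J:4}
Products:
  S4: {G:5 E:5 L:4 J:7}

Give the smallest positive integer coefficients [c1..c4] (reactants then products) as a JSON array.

G: 6·0+5·3+1·5 = 20 | 4·5 = 20
E: 6·1+5·2+1·4 = 20 | 4·5 = 20
L: 6·0+5·2+1·6 = 16 | 4·4 = 16
J: 6·4+5·0+1·4 = 28 | 4·7 = 28
gcd(6,5,1,4) = 1

Coefficients: [6, 5, 1, 4]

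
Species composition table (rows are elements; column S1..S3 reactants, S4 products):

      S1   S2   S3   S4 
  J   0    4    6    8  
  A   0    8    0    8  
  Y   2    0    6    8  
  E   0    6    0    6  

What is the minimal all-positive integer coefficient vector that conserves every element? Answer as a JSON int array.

J: 6·0+3·4+2·6 = 24 | 3·8 = 24
A: 6·0+3·8+2·0 = 24 | 3·8 = 24
Y: 6·2+3·0+2·6 = 24 | 3·8 = 24
E: 6·0+3·6+2·0 = 18 | 3·6 = 18
gcd(6,3,2,3) = 1

Coefficients: [6, 3, 2, 3]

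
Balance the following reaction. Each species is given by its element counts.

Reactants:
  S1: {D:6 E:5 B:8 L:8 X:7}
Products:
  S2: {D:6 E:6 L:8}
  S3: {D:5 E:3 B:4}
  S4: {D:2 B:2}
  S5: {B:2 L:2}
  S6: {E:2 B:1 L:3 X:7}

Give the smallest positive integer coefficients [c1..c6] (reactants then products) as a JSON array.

D: 4·6 = 24 | 1·6+2·5+4·2+6·0+4·0 = 24
E: 4·5 = 20 | 1·6+2·3+4·0+6·0+4·2 = 20
B: 4·8 = 32 | 1·0+2·4+4·2+6·2+4·1 = 32
L: 4·8 = 32 | 1·8+2·0+4·0+6·2+4·3 = 32
X: 4·7 = 28 | 1·0+2·0+4·0+6·0+4·7 = 28
gcd(4,1,2,4,6,4) = 1

Coefficients: [4, 1, 2, 4, 6, 4]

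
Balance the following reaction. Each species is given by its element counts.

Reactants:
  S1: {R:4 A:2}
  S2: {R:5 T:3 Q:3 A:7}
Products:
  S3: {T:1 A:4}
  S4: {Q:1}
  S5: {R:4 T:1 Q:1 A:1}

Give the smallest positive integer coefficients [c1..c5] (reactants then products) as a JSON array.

Coefficients: [1, 4, 6, 6, 6]

R: 1·4+4·5 = 24 | 6·0+6·0+6·4 = 24
T: 1·0+4·3 = 12 | 6·1+6·0+6·1 = 12
Q: 1·0+4·3 = 12 | 6·0+6·1+6·1 = 12
A: 1·2+4·7 = 30 | 6·4+6·0+6·1 = 30
gcd(1,4,6,6,6) = 1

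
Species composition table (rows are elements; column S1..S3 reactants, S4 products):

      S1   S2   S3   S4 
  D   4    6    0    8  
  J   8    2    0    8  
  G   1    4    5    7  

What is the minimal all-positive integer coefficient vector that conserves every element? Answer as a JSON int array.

D: 4·4+4·6+3·0 = 40 | 5·8 = 40
J: 4·8+4·2+3·0 = 40 | 5·8 = 40
G: 4·1+4·4+3·5 = 35 | 5·7 = 35
gcd(4,4,3,5) = 1

Coefficients: [4, 4, 3, 5]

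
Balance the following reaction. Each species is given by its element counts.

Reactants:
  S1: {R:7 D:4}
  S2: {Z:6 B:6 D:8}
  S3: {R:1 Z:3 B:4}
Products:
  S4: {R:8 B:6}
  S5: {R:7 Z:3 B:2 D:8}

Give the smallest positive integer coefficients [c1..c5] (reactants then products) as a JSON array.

Coefficients: [6, 2, 1, 1, 5]

R: 6·7+2·0+1·1 = 43 | 1·8+5·7 = 43
Z: 6·0+2·6+1·3 = 15 | 1·0+5·3 = 15
B: 6·0+2·6+1·4 = 16 | 1·6+5·2 = 16
D: 6·4+2·8+1·0 = 40 | 1·0+5·8 = 40
gcd(6,2,1,1,5) = 1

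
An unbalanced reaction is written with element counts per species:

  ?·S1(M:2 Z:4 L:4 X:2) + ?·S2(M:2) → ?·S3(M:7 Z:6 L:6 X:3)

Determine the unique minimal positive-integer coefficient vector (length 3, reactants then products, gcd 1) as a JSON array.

M: 3·2+4·2 = 14 | 2·7 = 14
Z: 3·4+4·0 = 12 | 2·6 = 12
L: 3·4+4·0 = 12 | 2·6 = 12
X: 3·2+4·0 = 6 | 2·3 = 6
gcd(3,4,2) = 1

Coefficients: [3, 4, 2]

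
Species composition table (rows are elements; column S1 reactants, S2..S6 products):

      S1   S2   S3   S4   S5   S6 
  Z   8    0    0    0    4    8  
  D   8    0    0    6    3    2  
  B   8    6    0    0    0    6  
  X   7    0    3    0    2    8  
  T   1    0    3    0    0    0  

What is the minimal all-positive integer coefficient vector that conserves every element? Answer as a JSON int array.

Z: 6·8 = 48 | 5·0+2·0+4·0+6·4+3·8 = 48
D: 6·8 = 48 | 5·0+2·0+4·6+6·3+3·2 = 48
B: 6·8 = 48 | 5·6+2·0+4·0+6·0+3·6 = 48
X: 6·7 = 42 | 5·0+2·3+4·0+6·2+3·8 = 42
T: 6·1 = 6 | 5·0+2·3+4·0+6·0+3·0 = 6
gcd(6,5,2,4,6,3) = 1

Coefficients: [6, 5, 2, 4, 6, 3]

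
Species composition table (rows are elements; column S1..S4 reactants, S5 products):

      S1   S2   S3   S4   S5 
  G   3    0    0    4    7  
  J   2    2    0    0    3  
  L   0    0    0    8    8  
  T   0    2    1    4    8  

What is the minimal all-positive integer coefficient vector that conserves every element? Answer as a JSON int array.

G: 2·3+1·0+6·0+2·4 = 14 | 2·7 = 14
J: 2·2+1·2+6·0+2·0 = 6 | 2·3 = 6
L: 2·0+1·0+6·0+2·8 = 16 | 2·8 = 16
T: 2·0+1·2+6·1+2·4 = 16 | 2·8 = 16
gcd(2,1,6,2,2) = 1

Coefficients: [2, 1, 6, 2, 2]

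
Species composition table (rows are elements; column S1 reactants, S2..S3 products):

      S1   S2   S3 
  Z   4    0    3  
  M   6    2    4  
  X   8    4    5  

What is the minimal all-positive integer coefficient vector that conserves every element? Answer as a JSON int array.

Coefficients: [3, 1, 4]

Z: 3·4 = 12 | 1·0+4·3 = 12
M: 3·6 = 18 | 1·2+4·4 = 18
X: 3·8 = 24 | 1·4+4·5 = 24
gcd(3,1,4) = 1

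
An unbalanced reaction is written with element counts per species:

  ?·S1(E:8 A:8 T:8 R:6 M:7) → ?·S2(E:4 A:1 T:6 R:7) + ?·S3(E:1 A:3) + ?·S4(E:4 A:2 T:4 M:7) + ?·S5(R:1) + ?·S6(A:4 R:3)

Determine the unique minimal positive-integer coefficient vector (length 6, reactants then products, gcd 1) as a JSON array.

E: 3·8 = 24 | 2·4+4·1+3·4+1·0+1·0 = 24
A: 3·8 = 24 | 2·1+4·3+3·2+1·0+1·4 = 24
T: 3·8 = 24 | 2·6+4·0+3·4+1·0+1·0 = 24
R: 3·6 = 18 | 2·7+4·0+3·0+1·1+1·3 = 18
M: 3·7 = 21 | 2·0+4·0+3·7+1·0+1·0 = 21
gcd(3,2,4,3,1,1) = 1

Coefficients: [3, 2, 4, 3, 1, 1]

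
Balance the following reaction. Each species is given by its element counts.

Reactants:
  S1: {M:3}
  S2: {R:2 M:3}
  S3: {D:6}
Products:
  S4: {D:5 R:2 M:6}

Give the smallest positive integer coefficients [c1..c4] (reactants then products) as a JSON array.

Coefficients: [6, 6, 5, 6]

D: 6·0+6·0+5·6 = 30 | 6·5 = 30
R: 6·0+6·2+5·0 = 12 | 6·2 = 12
M: 6·3+6·3+5·0 = 36 | 6·6 = 36
gcd(6,6,5,6) = 1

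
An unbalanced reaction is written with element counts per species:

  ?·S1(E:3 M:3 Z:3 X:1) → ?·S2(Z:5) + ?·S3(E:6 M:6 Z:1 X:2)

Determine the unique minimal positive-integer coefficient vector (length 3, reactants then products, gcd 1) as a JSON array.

Coefficients: [2, 1, 1]

E: 2·3 = 6 | 1·0+1·6 = 6
M: 2·3 = 6 | 1·0+1·6 = 6
Z: 2·3 = 6 | 1·5+1·1 = 6
X: 2·1 = 2 | 1·0+1·2 = 2
gcd(2,1,1) = 1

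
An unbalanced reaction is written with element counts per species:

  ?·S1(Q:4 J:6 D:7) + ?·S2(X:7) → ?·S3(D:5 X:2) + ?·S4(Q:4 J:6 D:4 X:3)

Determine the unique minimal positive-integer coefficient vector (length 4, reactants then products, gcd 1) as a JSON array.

Q: 5·4+3·0 = 20 | 3·0+5·4 = 20
J: 5·6+3·0 = 30 | 3·0+5·6 = 30
D: 5·7+3·0 = 35 | 3·5+5·4 = 35
X: 5·0+3·7 = 21 | 3·2+5·3 = 21
gcd(5,3,3,5) = 1

Coefficients: [5, 3, 3, 5]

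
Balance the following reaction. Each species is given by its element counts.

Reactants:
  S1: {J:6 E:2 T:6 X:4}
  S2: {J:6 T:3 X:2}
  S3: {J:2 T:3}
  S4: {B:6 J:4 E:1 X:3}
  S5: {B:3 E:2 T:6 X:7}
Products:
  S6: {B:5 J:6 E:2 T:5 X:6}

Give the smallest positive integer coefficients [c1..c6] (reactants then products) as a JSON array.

Coefficients: [2, 1, 1, 4, 2, 6]

B: 2·0+1·0+1·0+4·6+2·3 = 30 | 6·5 = 30
J: 2·6+1·6+1·2+4·4+2·0 = 36 | 6·6 = 36
E: 2·2+1·0+1·0+4·1+2·2 = 12 | 6·2 = 12
T: 2·6+1·3+1·3+4·0+2·6 = 30 | 6·5 = 30
X: 2·4+1·2+1·0+4·3+2·7 = 36 | 6·6 = 36
gcd(2,1,1,4,2,6) = 1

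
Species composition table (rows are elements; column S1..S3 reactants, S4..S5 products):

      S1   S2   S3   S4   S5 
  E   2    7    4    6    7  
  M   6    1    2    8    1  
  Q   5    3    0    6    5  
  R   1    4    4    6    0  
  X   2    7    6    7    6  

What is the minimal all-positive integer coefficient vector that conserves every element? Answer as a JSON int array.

Coefficients: [6, 5, 1, 5, 3]

E: 6·2+5·7+1·4 = 51 | 5·6+3·7 = 51
M: 6·6+5·1+1·2 = 43 | 5·8+3·1 = 43
Q: 6·5+5·3+1·0 = 45 | 5·6+3·5 = 45
R: 6·1+5·4+1·4 = 30 | 5·6+3·0 = 30
X: 6·2+5·7+1·6 = 53 | 5·7+3·6 = 53
gcd(6,5,1,5,3) = 1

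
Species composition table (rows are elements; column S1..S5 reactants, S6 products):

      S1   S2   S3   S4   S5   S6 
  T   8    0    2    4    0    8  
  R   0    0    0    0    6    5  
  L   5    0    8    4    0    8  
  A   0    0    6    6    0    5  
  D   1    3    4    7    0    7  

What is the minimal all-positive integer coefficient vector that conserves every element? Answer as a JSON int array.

Coefficients: [4, 3, 2, 3, 5, 6]

T: 4·8+3·0+2·2+3·4+5·0 = 48 | 6·8 = 48
R: 4·0+3·0+2·0+3·0+5·6 = 30 | 6·5 = 30
L: 4·5+3·0+2·8+3·4+5·0 = 48 | 6·8 = 48
A: 4·0+3·0+2·6+3·6+5·0 = 30 | 6·5 = 30
D: 4·1+3·3+2·4+3·7+5·0 = 42 | 6·7 = 42
gcd(4,3,2,3,5,6) = 1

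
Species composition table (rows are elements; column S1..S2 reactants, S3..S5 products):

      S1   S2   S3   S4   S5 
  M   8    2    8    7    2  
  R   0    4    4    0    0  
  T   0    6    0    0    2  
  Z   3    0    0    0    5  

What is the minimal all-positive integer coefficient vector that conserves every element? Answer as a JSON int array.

M: 5·8+1·2 = 42 | 1·8+4·7+3·2 = 42
R: 5·0+1·4 = 4 | 1·4+4·0+3·0 = 4
T: 5·0+1·6 = 6 | 1·0+4·0+3·2 = 6
Z: 5·3+1·0 = 15 | 1·0+4·0+3·5 = 15
gcd(5,1,1,4,3) = 1

Coefficients: [5, 1, 1, 4, 3]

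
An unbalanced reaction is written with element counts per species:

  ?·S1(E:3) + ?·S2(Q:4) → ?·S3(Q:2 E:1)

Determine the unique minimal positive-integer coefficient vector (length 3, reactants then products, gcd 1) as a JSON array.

Coefficients: [2, 3, 6]

Q: 2·0+3·4 = 12 | 6·2 = 12
E: 2·3+3·0 = 6 | 6·1 = 6
gcd(2,3,6) = 1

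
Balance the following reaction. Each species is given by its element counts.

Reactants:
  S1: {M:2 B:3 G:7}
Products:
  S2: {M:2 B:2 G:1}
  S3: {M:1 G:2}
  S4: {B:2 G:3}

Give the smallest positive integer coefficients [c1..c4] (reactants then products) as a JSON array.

M: 4·2 = 8 | 1·2+6·1+5·0 = 8
B: 4·3 = 12 | 1·2+6·0+5·2 = 12
G: 4·7 = 28 | 1·1+6·2+5·3 = 28
gcd(4,1,6,5) = 1

Coefficients: [4, 1, 6, 5]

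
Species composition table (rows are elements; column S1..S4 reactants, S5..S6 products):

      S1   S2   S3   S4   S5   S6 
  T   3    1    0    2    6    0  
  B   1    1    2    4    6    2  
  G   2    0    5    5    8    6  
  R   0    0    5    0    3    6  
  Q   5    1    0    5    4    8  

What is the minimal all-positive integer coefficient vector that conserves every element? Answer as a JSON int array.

Coefficients: [5, 5, 6, 2, 4, 3]

T: 5·3+5·1+6·0+2·2 = 24 | 4·6+3·0 = 24
B: 5·1+5·1+6·2+2·4 = 30 | 4·6+3·2 = 30
G: 5·2+5·0+6·5+2·5 = 50 | 4·8+3·6 = 50
R: 5·0+5·0+6·5+2·0 = 30 | 4·3+3·6 = 30
Q: 5·5+5·1+6·0+2·5 = 40 | 4·4+3·8 = 40
gcd(5,5,6,2,4,3) = 1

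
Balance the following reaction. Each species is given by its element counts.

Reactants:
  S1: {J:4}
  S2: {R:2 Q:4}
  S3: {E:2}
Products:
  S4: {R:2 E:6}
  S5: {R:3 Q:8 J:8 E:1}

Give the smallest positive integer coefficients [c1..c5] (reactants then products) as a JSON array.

R: 4·0+4·2+4·0 = 8 | 1·2+2·3 = 8
Q: 4·0+4·4+4·0 = 16 | 1·0+2·8 = 16
J: 4·4+4·0+4·0 = 16 | 1·0+2·8 = 16
E: 4·0+4·0+4·2 = 8 | 1·6+2·1 = 8
gcd(4,4,4,1,2) = 1

Coefficients: [4, 4, 4, 1, 2]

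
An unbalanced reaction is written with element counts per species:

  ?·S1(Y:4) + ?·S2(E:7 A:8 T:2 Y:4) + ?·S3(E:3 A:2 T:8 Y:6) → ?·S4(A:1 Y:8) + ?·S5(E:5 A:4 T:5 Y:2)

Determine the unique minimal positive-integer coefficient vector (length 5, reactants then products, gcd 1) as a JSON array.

E: 5·0+2·7+2·3 = 20 | 4·0+4·5 = 20
A: 5·0+2·8+2·2 = 20 | 4·1+4·4 = 20
T: 5·0+2·2+2·8 = 20 | 4·0+4·5 = 20
Y: 5·4+2·4+2·6 = 40 | 4·8+4·2 = 40
gcd(5,2,2,4,4) = 1

Coefficients: [5, 2, 2, 4, 4]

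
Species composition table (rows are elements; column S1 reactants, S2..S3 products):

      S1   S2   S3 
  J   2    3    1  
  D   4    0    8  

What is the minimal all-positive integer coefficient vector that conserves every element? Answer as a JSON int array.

Coefficients: [2, 1, 1]

J: 2·2 = 4 | 1·3+1·1 = 4
D: 2·4 = 8 | 1·0+1·8 = 8
gcd(2,1,1) = 1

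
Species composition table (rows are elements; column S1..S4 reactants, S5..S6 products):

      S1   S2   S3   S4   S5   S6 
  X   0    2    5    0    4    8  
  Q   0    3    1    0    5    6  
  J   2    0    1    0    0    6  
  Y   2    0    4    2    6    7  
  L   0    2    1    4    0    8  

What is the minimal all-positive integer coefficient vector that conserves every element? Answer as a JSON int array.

X: 5·0+5·2+2·5+1·0 = 20 | 1·4+2·8 = 20
Q: 5·0+5·3+2·1+1·0 = 17 | 1·5+2·6 = 17
J: 5·2+5·0+2·1+1·0 = 12 | 1·0+2·6 = 12
Y: 5·2+5·0+2·4+1·2 = 20 | 1·6+2·7 = 20
L: 5·0+5·2+2·1+1·4 = 16 | 1·0+2·8 = 16
gcd(5,5,2,1,1,2) = 1

Coefficients: [5, 5, 2, 1, 1, 2]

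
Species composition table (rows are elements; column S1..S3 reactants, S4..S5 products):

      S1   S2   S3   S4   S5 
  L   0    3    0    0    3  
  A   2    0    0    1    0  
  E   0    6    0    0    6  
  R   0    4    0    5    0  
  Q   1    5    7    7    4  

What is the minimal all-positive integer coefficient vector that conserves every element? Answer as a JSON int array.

L: 2·0+5·3+3·0 = 15 | 4·0+5·3 = 15
A: 2·2+5·0+3·0 = 4 | 4·1+5·0 = 4
E: 2·0+5·6+3·0 = 30 | 4·0+5·6 = 30
R: 2·0+5·4+3·0 = 20 | 4·5+5·0 = 20
Q: 2·1+5·5+3·7 = 48 | 4·7+5·4 = 48
gcd(2,5,3,4,5) = 1

Coefficients: [2, 5, 3, 4, 5]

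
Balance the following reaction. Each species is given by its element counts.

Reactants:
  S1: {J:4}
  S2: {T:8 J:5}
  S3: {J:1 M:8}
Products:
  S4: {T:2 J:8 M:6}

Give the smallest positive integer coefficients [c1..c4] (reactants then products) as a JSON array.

T: 6·0+1·8+3·0 = 8 | 4·2 = 8
J: 6·4+1·5+3·1 = 32 | 4·8 = 32
M: 6·0+1·0+3·8 = 24 | 4·6 = 24
gcd(6,1,3,4) = 1

Coefficients: [6, 1, 3, 4]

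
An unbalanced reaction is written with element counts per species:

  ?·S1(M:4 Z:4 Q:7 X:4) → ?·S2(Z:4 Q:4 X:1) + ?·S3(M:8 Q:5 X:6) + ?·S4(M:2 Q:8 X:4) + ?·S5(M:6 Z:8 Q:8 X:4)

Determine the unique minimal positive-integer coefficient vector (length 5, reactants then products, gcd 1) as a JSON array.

Coefficients: [6, 4, 2, 1, 1]

M: 6·4 = 24 | 4·0+2·8+1·2+1·6 = 24
Z: 6·4 = 24 | 4·4+2·0+1·0+1·8 = 24
Q: 6·7 = 42 | 4·4+2·5+1·8+1·8 = 42
X: 6·4 = 24 | 4·1+2·6+1·4+1·4 = 24
gcd(6,4,2,1,1) = 1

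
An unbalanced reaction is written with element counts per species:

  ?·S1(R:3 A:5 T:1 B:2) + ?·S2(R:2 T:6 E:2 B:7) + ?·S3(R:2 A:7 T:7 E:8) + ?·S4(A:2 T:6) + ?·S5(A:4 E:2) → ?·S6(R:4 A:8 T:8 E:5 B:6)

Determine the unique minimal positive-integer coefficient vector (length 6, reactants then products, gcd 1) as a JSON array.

Coefficients: [4, 4, 2, 1, 3, 6]

R: 4·3+4·2+2·2+1·0+3·0 = 24 | 6·4 = 24
A: 4·5+4·0+2·7+1·2+3·4 = 48 | 6·8 = 48
T: 4·1+4·6+2·7+1·6+3·0 = 48 | 6·8 = 48
E: 4·0+4·2+2·8+1·0+3·2 = 30 | 6·5 = 30
B: 4·2+4·7+2·0+1·0+3·0 = 36 | 6·6 = 36
gcd(4,4,2,1,3,6) = 1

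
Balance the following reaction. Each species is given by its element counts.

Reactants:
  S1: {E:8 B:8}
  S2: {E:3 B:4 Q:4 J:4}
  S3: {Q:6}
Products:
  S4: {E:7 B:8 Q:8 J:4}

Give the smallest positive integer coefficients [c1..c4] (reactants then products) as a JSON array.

E: 3·8+6·3+4·0 = 42 | 6·7 = 42
B: 3·8+6·4+4·0 = 48 | 6·8 = 48
Q: 3·0+6·4+4·6 = 48 | 6·8 = 48
J: 3·0+6·4+4·0 = 24 | 6·4 = 24
gcd(3,6,4,6) = 1

Coefficients: [3, 6, 4, 6]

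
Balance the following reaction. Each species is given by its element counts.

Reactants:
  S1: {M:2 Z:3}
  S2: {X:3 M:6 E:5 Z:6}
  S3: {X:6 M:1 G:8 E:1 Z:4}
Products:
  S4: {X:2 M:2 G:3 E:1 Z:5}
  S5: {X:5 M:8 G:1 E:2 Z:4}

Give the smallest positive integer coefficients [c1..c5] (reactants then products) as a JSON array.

X: 5·0+1·3+2·6 = 15 | 5·2+1·5 = 15
M: 5·2+1·6+2·1 = 18 | 5·2+1·8 = 18
G: 5·0+1·0+2·8 = 16 | 5·3+1·1 = 16
E: 5·0+1·5+2·1 = 7 | 5·1+1·2 = 7
Z: 5·3+1·6+2·4 = 29 | 5·5+1·4 = 29
gcd(5,1,2,5,1) = 1

Coefficients: [5, 1, 2, 5, 1]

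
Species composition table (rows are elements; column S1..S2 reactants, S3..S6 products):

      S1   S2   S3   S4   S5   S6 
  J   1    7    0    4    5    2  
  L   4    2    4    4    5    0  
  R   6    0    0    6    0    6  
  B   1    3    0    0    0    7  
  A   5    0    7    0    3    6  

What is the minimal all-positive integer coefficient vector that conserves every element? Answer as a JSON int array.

J: 5·1+3·7 = 26 | 1·0+3·4+2·5+2·2 = 26
L: 5·4+3·2 = 26 | 1·4+3·4+2·5+2·0 = 26
R: 5·6+3·0 = 30 | 1·0+3·6+2·0+2·6 = 30
B: 5·1+3·3 = 14 | 1·0+3·0+2·0+2·7 = 14
A: 5·5+3·0 = 25 | 1·7+3·0+2·3+2·6 = 25
gcd(5,3,1,3,2,2) = 1

Coefficients: [5, 3, 1, 3, 2, 2]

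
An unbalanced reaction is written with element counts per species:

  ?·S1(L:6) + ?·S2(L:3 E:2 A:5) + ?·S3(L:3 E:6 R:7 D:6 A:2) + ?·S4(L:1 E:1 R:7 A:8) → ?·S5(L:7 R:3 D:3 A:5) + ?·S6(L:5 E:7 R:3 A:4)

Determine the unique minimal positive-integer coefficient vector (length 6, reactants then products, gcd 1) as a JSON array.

Coefficients: [4, 4, 2, 1, 4, 3]

L: 4·6+4·3+2·3+1·1 = 43 | 4·7+3·5 = 43
E: 4·0+4·2+2·6+1·1 = 21 | 4·0+3·7 = 21
R: 4·0+4·0+2·7+1·7 = 21 | 4·3+3·3 = 21
D: 4·0+4·0+2·6+1·0 = 12 | 4·3+3·0 = 12
A: 4·0+4·5+2·2+1·8 = 32 | 4·5+3·4 = 32
gcd(4,4,2,1,4,3) = 1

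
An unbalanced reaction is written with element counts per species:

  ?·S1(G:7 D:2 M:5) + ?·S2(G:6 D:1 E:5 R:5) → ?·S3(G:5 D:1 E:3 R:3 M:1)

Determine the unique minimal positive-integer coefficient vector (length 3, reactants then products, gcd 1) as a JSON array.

Coefficients: [1, 3, 5]

G: 1·7+3·6 = 25 | 5·5 = 25
D: 1·2+3·1 = 5 | 5·1 = 5
E: 1·0+3·5 = 15 | 5·3 = 15
R: 1·0+3·5 = 15 | 5·3 = 15
M: 1·5+3·0 = 5 | 5·1 = 5
gcd(1,3,5) = 1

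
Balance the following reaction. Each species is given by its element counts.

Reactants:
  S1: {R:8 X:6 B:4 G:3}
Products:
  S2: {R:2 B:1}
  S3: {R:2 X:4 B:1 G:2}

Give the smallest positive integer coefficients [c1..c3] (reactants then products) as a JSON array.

Coefficients: [2, 5, 3]

R: 2·8 = 16 | 5·2+3·2 = 16
X: 2·6 = 12 | 5·0+3·4 = 12
B: 2·4 = 8 | 5·1+3·1 = 8
G: 2·3 = 6 | 5·0+3·2 = 6
gcd(2,5,3) = 1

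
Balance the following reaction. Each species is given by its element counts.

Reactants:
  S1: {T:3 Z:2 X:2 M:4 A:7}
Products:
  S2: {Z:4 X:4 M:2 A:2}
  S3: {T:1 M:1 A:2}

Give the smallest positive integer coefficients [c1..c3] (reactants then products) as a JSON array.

T: 2·3 = 6 | 1·0+6·1 = 6
Z: 2·2 = 4 | 1·4+6·0 = 4
X: 2·2 = 4 | 1·4+6·0 = 4
M: 2·4 = 8 | 1·2+6·1 = 8
A: 2·7 = 14 | 1·2+6·2 = 14
gcd(2,1,6) = 1

Coefficients: [2, 1, 6]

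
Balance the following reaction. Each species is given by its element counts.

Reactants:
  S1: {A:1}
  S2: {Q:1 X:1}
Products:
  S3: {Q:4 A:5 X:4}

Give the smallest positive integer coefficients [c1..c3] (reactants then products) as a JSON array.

Coefficients: [5, 4, 1]

Q: 5·0+4·1 = 4 | 1·4 = 4
A: 5·1+4·0 = 5 | 1·5 = 5
X: 5·0+4·1 = 4 | 1·4 = 4
gcd(5,4,1) = 1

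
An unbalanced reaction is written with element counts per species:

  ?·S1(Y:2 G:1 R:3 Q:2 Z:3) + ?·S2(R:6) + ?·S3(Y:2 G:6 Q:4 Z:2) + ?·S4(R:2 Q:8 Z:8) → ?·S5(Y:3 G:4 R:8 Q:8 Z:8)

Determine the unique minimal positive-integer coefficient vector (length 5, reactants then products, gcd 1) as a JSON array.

Y: 6·2+4·0+3·2+3·0 = 18 | 6·3 = 18
G: 6·1+4·0+3·6+3·0 = 24 | 6·4 = 24
R: 6·3+4·6+3·0+3·2 = 48 | 6·8 = 48
Q: 6·2+4·0+3·4+3·8 = 48 | 6·8 = 48
Z: 6·3+4·0+3·2+3·8 = 48 | 6·8 = 48
gcd(6,4,3,3,6) = 1

Coefficients: [6, 4, 3, 3, 6]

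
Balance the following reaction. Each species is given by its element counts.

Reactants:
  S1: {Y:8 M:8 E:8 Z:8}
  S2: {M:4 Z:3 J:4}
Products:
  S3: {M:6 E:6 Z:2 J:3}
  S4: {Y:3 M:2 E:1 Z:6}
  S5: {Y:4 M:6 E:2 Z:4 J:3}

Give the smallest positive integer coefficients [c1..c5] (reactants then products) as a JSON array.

Y: 4·8+6·0 = 32 | 3·0+4·3+5·4 = 32
M: 4·8+6·4 = 56 | 3·6+4·2+5·6 = 56
E: 4·8+6·0 = 32 | 3·6+4·1+5·2 = 32
Z: 4·8+6·3 = 50 | 3·2+4·6+5·4 = 50
J: 4·0+6·4 = 24 | 3·3+4·0+5·3 = 24
gcd(4,6,3,4,5) = 1

Coefficients: [4, 6, 3, 4, 5]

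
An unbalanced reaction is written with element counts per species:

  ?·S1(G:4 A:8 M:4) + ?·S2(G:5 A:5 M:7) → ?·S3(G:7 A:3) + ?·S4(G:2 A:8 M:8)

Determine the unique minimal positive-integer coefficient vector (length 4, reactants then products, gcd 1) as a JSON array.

Coefficients: [5, 4, 4, 6]

G: 5·4+4·5 = 40 | 4·7+6·2 = 40
A: 5·8+4·5 = 60 | 4·3+6·8 = 60
M: 5·4+4·7 = 48 | 4·0+6·8 = 48
gcd(5,4,4,6) = 1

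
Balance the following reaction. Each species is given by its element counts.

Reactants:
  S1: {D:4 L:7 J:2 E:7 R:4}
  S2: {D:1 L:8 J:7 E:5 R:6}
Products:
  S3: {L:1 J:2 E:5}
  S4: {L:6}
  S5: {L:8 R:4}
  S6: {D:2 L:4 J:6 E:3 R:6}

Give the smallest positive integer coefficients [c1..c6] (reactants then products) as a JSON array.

Coefficients: [1, 4, 3, 2, 1, 4]

D: 1·4+4·1 = 8 | 3·0+2·0+1·0+4·2 = 8
L: 1·7+4·8 = 39 | 3·1+2·6+1·8+4·4 = 39
J: 1·2+4·7 = 30 | 3·2+2·0+1·0+4·6 = 30
E: 1·7+4·5 = 27 | 3·5+2·0+1·0+4·3 = 27
R: 1·4+4·6 = 28 | 3·0+2·0+1·4+4·6 = 28
gcd(1,4,3,2,1,4) = 1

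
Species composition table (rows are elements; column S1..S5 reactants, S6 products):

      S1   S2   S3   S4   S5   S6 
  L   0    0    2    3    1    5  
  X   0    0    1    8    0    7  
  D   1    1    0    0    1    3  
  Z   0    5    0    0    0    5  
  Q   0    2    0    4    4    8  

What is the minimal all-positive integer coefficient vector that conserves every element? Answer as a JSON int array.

Coefficients: [5, 4, 4, 3, 3, 4]

L: 5·0+4·0+4·2+3·3+3·1 = 20 | 4·5 = 20
X: 5·0+4·0+4·1+3·8+3·0 = 28 | 4·7 = 28
D: 5·1+4·1+4·0+3·0+3·1 = 12 | 4·3 = 12
Z: 5·0+4·5+4·0+3·0+3·0 = 20 | 4·5 = 20
Q: 5·0+4·2+4·0+3·4+3·4 = 32 | 4·8 = 32
gcd(5,4,4,3,3,4) = 1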